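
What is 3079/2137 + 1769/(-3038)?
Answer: 5573649/6492206 ≈ 0.85851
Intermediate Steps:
3079/2137 + 1769/(-3038) = 3079*(1/2137) + 1769*(-1/3038) = 3079/2137 - 1769/3038 = 5573649/6492206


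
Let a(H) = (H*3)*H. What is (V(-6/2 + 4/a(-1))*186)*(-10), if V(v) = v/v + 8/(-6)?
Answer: 620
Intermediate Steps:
a(H) = 3*H² (a(H) = (3*H)*H = 3*H²)
V(v) = -⅓ (V(v) = 1 + 8*(-⅙) = 1 - 4/3 = -⅓)
(V(-6/2 + 4/a(-1))*186)*(-10) = -⅓*186*(-10) = -62*(-10) = 620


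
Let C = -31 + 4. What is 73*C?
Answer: -1971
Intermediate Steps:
C = -27
73*C = 73*(-27) = -1971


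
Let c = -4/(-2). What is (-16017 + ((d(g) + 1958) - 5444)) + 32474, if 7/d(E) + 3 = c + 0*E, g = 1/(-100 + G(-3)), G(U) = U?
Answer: 12964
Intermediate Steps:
g = -1/103 (g = 1/(-100 - 3) = 1/(-103) = -1/103 ≈ -0.0097087)
c = 2 (c = -4*(-½) = 2)
d(E) = -7 (d(E) = 7/(-3 + (2 + 0*E)) = 7/(-3 + (2 + 0)) = 7/(-3 + 2) = 7/(-1) = 7*(-1) = -7)
(-16017 + ((d(g) + 1958) - 5444)) + 32474 = (-16017 + ((-7 + 1958) - 5444)) + 32474 = (-16017 + (1951 - 5444)) + 32474 = (-16017 - 3493) + 32474 = -19510 + 32474 = 12964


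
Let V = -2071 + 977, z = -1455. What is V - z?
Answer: 361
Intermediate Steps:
V = -1094
V - z = -1094 - 1*(-1455) = -1094 + 1455 = 361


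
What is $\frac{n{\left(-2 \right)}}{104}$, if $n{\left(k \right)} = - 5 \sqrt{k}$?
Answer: $- \frac{5 i \sqrt{2}}{104} \approx - 0.067991 i$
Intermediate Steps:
$\frac{n{\left(-2 \right)}}{104} = \frac{\left(-5\right) \sqrt{-2}}{104} = - 5 i \sqrt{2} \cdot \frac{1}{104} = - \frac{5 i \sqrt{2}}{104}$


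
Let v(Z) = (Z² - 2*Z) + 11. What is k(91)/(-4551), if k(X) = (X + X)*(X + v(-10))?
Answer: -364/41 ≈ -8.8781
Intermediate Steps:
v(Z) = 11 + Z² - 2*Z
k(X) = 2*X*(131 + X) (k(X) = (X + X)*(X + (11 + (-10)² - 2*(-10))) = (2*X)*(X + (11 + 100 + 20)) = (2*X)*(X + 131) = (2*X)*(131 + X) = 2*X*(131 + X))
k(91)/(-4551) = (2*91*(131 + 91))/(-4551) = (2*91*222)*(-1/4551) = 40404*(-1/4551) = -364/41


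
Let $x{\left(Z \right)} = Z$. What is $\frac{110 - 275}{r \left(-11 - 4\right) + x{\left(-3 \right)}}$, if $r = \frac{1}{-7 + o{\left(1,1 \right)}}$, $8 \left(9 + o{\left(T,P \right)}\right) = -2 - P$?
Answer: $\frac{7205}{91} \approx 79.176$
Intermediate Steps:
$o{\left(T,P \right)} = - \frac{37}{4} - \frac{P}{8}$ ($o{\left(T,P \right)} = -9 + \frac{-2 - P}{8} = -9 - \left(\frac{1}{4} + \frac{P}{8}\right) = - \frac{37}{4} - \frac{P}{8}$)
$r = - \frac{8}{131}$ ($r = \frac{1}{-7 - \frac{75}{8}} = \frac{1}{- \frac{131}{8}} = - \frac{8}{131} \approx -0.061069$)
$\frac{110 - 275}{r \left(-11 - 4\right) + x{\left(-3 \right)}} = \frac{110 - 275}{- \frac{8 \left(-11 - 4\right)}{131} - 3} = - \frac{165}{\left(- \frac{8}{131}\right) \left(-15\right) - 3} = - \frac{165}{\frac{120}{131} - 3} = - \frac{165}{- \frac{273}{131}} = \left(-165\right) \left(- \frac{131}{273}\right) = \frac{7205}{91}$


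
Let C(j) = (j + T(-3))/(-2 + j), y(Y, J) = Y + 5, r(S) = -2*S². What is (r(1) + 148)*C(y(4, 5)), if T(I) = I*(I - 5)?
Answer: 4818/7 ≈ 688.29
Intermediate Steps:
T(I) = I*(-5 + I)
y(Y, J) = 5 + Y
C(j) = (24 + j)/(-2 + j) (C(j) = (j - 3*(-5 - 3))/(-2 + j) = (j - 3*(-8))/(-2 + j) = (j + 24)/(-2 + j) = (24 + j)/(-2 + j))
(r(1) + 148)*C(y(4, 5)) = (-2*1² + 148)*((24 + (5 + 4))/(-2 + (5 + 4))) = (-2*1 + 148)*((24 + 9)/(-2 + 9)) = (-2 + 148)*(33/7) = 146*((⅐)*33) = 146*(33/7) = 4818/7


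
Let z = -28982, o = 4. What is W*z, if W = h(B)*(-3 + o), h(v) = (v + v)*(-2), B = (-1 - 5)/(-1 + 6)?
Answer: -695568/5 ≈ -1.3911e+5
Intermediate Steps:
B = -6/5 ≈ -1.2000
h(v) = -4*v (h(v) = (2*v)*(-2) = -4*v)
W = 24/5 (W = (-4*(-6/5))*(-3 + 4) = (24/5)*1 = 24/5 ≈ 4.8000)
W*z = (24/5)*(-28982) = -695568/5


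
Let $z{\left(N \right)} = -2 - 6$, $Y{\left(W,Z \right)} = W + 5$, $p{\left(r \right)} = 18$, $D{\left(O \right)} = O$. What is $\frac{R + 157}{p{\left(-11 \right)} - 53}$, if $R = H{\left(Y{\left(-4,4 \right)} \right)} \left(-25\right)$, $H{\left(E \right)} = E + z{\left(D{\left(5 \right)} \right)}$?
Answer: $- \frac{332}{35} \approx -9.4857$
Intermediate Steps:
$Y{\left(W,Z \right)} = 5 + W$
$z{\left(N \right)} = -8$ ($z{\left(N \right)} = -2 - 6 = -8$)
$H{\left(E \right)} = -8 + E$ ($H{\left(E \right)} = E - 8 = -8 + E$)
$R = 175$ ($R = \left(-8 + \left(5 - 4\right)\right) \left(-25\right) = \left(-8 + 1\right) \left(-25\right) = \left(-7\right) \left(-25\right) = 175$)
$\frac{R + 157}{p{\left(-11 \right)} - 53} = \frac{175 + 157}{18 - 53} = \frac{332}{-35} = 332 \left(- \frac{1}{35}\right) = - \frac{332}{35}$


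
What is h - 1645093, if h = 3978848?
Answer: 2333755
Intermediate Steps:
h - 1645093 = 3978848 - 1645093 = 2333755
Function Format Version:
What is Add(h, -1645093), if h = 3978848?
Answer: 2333755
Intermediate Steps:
Add(h, -1645093) = Add(3978848, -1645093) = 2333755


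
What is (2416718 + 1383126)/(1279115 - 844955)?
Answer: 949961/108540 ≈ 8.7522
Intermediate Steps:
(2416718 + 1383126)/(1279115 - 844955) = 3799844/434160 = 3799844*(1/434160) = 949961/108540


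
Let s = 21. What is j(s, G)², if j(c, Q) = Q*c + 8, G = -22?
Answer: 206116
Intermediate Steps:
j(c, Q) = 8 + Q*c
j(s, G)² = (8 - 22*21)² = (8 - 462)² = (-454)² = 206116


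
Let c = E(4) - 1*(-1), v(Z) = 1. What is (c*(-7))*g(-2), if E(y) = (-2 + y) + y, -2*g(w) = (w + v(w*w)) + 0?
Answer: -49/2 ≈ -24.500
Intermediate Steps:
g(w) = -1/2 - w/2 (g(w) = -((w + 1) + 0)/2 = -((1 + w) + 0)/2 = -(1 + w)/2 = -1/2 - w/2)
E(y) = -2 + 2*y
c = 7 (c = (-2 + 2*4) - 1*(-1) = (-2 + 8) + 1 = 6 + 1 = 7)
(c*(-7))*g(-2) = (7*(-7))*(-1/2 - 1/2*(-2)) = -49*(-1/2 + 1) = -49*1/2 = -49/2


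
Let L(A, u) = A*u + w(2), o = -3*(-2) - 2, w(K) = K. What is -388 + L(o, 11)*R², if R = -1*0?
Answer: -388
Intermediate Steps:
R = 0
o = 4 (o = 6 - 2 = 4)
L(A, u) = 2 + A*u (L(A, u) = A*u + 2 = 2 + A*u)
-388 + L(o, 11)*R² = -388 + (2 + 4*11)*0² = -388 + (2 + 44)*0 = -388 + 46*0 = -388 + 0 = -388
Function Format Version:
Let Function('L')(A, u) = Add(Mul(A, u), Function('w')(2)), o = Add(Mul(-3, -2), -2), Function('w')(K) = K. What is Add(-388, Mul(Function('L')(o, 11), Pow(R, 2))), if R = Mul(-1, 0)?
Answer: -388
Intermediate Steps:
R = 0
o = 4 (o = Add(6, -2) = 4)
Function('L')(A, u) = Add(2, Mul(A, u)) (Function('L')(A, u) = Add(Mul(A, u), 2) = Add(2, Mul(A, u)))
Add(-388, Mul(Function('L')(o, 11), Pow(R, 2))) = Add(-388, Mul(Add(2, Mul(4, 11)), Pow(0, 2))) = Add(-388, Mul(Add(2, 44), 0)) = Add(-388, Mul(46, 0)) = Add(-388, 0) = -388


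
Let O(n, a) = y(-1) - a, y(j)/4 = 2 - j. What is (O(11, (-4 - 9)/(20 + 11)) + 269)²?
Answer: 76108176/961 ≈ 79197.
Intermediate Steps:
y(j) = 8 - 4*j (y(j) = 4*(2 - j) = 8 - 4*j)
O(n, a) = 12 - a (O(n, a) = (8 - 4*(-1)) - a = (8 + 4) - a = 12 - a)
(O(11, (-4 - 9)/(20 + 11)) + 269)² = ((12 - (-4 - 9)/(20 + 11)) + 269)² = ((12 - (-13)/31) + 269)² = ((12 - 1*(-13/31)) + 269)² = ((12 + 13/31) + 269)² = (385/31 + 269)² = (8724/31)² = 76108176/961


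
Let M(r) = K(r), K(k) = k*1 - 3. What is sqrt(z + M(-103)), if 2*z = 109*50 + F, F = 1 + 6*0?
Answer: 13*sqrt(62)/2 ≈ 51.181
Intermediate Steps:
F = 1 (F = 1 + 0 = 1)
K(k) = -3 + k (K(k) = k - 3 = -3 + k)
z = 5451/2 (z = (109*50 + 1)/2 = (5450 + 1)/2 = (1/2)*5451 = 5451/2 ≈ 2725.5)
M(r) = -3 + r
sqrt(z + M(-103)) = sqrt(5451/2 + (-3 - 103)) = sqrt(5451/2 - 106) = sqrt(5239/2) = 13*sqrt(62)/2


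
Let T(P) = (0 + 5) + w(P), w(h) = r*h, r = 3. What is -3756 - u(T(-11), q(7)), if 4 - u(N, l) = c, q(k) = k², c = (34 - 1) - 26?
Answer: -3753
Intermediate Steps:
w(h) = 3*h
c = 7 (c = 33 - 26 = 7)
T(P) = 5 + 3*P (T(P) = (0 + 5) + 3*P = 5 + 3*P)
u(N, l) = -3 (u(N, l) = 4 - 1*7 = 4 - 7 = -3)
-3756 - u(T(-11), q(7)) = -3756 - 1*(-3) = -3756 + 3 = -3753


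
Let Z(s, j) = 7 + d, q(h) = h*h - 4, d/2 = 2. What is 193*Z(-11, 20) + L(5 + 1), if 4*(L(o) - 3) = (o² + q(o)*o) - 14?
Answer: 4359/2 ≈ 2179.5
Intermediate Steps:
d = 4 (d = 2*2 = 4)
q(h) = -4 + h² (q(h) = h² - 4 = -4 + h²)
Z(s, j) = 11 (Z(s, j) = 7 + 4 = 11)
L(o) = -½ + o²/4 + o*(-4 + o²)/4 (L(o) = 3 + ((o² + (-4 + o²)*o) - 14)/4 = 3 + ((o² + o*(-4 + o²)) - 14)/4 = 3 + (-14 + o² + o*(-4 + o²))/4 = 3 + (-7/2 + o²/4 + o*(-4 + o²)/4) = -½ + o²/4 + o*(-4 + o²)/4)
193*Z(-11, 20) + L(5 + 1) = 193*11 + (-½ + (5 + 1)²/4 + (5 + 1)*(-4 + (5 + 1)²)/4) = 2123 + (-½ + (¼)*6² + (¼)*6*(-4 + 6²)) = 2123 + (-½ + (¼)*36 + (¼)*6*(-4 + 36)) = 2123 + (-½ + 9 + (¼)*6*32) = 2123 + (-½ + 9 + 48) = 2123 + 113/2 = 4359/2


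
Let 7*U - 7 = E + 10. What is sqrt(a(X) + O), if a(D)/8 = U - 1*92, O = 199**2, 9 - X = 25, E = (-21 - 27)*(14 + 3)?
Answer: sqrt(1859641)/7 ≈ 194.81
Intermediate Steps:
E = -816 (E = -48*17 = -816)
X = -16 (X = 9 - 1*25 = 9 - 25 = -16)
O = 39601
U = -799/7 (U = 1 + (-816 + 10)/7 = 1 + (1/7)*(-806) = 1 - 806/7 = -799/7 ≈ -114.14)
a(D) = -11544/7 (a(D) = 8*(-799/7 - 1*92) = 8*(-799/7 - 92) = 8*(-1443/7) = -11544/7)
sqrt(a(X) + O) = sqrt(-11544/7 + 39601) = sqrt(265663/7) = sqrt(1859641)/7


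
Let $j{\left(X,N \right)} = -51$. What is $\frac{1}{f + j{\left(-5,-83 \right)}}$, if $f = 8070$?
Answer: $\frac{1}{8019} \approx 0.0001247$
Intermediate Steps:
$\frac{1}{f + j{\left(-5,-83 \right)}} = \frac{1}{8070 - 51} = \frac{1}{8019}$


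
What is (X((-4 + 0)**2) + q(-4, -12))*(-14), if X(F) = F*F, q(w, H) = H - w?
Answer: -3472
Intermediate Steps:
X(F) = F**2
(X((-4 + 0)**2) + q(-4, -12))*(-14) = (((-4 + 0)**2)**2 + (-12 - 1*(-4)))*(-14) = (((-4)**2)**2 + (-12 + 4))*(-14) = (16**2 - 8)*(-14) = (256 - 8)*(-14) = 248*(-14) = -3472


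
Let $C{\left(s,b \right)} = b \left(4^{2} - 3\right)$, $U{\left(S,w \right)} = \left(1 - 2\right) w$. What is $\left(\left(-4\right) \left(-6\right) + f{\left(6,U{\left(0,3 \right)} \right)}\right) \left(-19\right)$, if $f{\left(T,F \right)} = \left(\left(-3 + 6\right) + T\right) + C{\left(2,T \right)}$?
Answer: $-2109$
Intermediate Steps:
$U{\left(S,w \right)} = - w$
$C{\left(s,b \right)} = 13 b$ ($C{\left(s,b \right)} = b \left(16 - 3\right) = b 13 = 13 b$)
$f{\left(T,F \right)} = 3 + 14 T$ ($f{\left(T,F \right)} = \left(\left(-3 + 6\right) + T\right) + 13 T = \left(3 + T\right) + 13 T = 3 + 14 T$)
$\left(\left(-4\right) \left(-6\right) + f{\left(6,U{\left(0,3 \right)} \right)}\right) \left(-19\right) = \left(\left(-4\right) \left(-6\right) + \left(3 + 14 \cdot 6\right)\right) \left(-19\right) = \left(24 + \left(3 + 84\right)\right) \left(-19\right) = \left(24 + 87\right) \left(-19\right) = 111 \left(-19\right) = -2109$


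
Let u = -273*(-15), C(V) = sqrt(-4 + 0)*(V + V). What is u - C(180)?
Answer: 4095 - 720*I ≈ 4095.0 - 720.0*I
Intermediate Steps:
C(V) = 4*I*V (C(V) = sqrt(-4)*(2*V) = (2*I)*(2*V) = 4*I*V)
u = 4095
u - C(180) = 4095 - 4*I*180 = 4095 - 720*I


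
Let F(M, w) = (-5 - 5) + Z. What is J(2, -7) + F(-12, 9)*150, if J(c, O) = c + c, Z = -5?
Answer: -2246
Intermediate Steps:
F(M, w) = -15 (F(M, w) = (-5 - 5) - 5 = -10 - 5 = -15)
J(c, O) = 2*c
J(2, -7) + F(-12, 9)*150 = 2*2 - 15*150 = 4 - 2250 = -2246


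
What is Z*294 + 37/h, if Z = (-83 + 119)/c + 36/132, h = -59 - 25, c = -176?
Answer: 18115/924 ≈ 19.605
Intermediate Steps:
h = -84
Z = 3/44 (Z = (-83 + 119)/(-176) + 36/132 = 36*(-1/176) + 36*(1/132) = -9/44 + 3/11 = 3/44 ≈ 0.068182)
Z*294 + 37/h = (3/44)*294 + 37/(-84) = 441/22 + 37*(-1/84) = 441/22 - 37/84 = 18115/924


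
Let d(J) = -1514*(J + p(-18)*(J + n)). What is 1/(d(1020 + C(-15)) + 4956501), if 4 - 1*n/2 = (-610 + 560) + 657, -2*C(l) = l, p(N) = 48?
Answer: 1/16372818 ≈ 6.1077e-8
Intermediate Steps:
C(l) = -l/2
n = -1206 (n = 8 - 2*((-610 + 560) + 657) = 8 - 2*(-50 + 657) = 8 - 2*607 = 8 - 1214 = -1206)
d(J) = 87642432 - 74186*J (d(J) = -1514*(J + 48*(J - 1206)) = -1514*(J + 48*(-1206 + J)) = -1514*(J + (-57888 + 48*J)) = -1514*(-57888 + 49*J) = 87642432 - 74186*J)
1/(d(1020 + C(-15)) + 4956501) = 1/((87642432 - 74186*(1020 - ½*(-15))) + 4956501) = 1/((87642432 - 74186*(1020 + 15/2)) + 4956501) = 1/((87642432 - 74186*2055/2) + 4956501) = 1/((87642432 - 76226115) + 4956501) = 1/(11416317 + 4956501) = 1/16372818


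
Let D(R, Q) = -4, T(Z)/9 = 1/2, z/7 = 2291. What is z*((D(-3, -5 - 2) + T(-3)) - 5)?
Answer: -144333/2 ≈ -72167.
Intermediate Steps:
z = 16037 (z = 7*2291 = 16037)
T(Z) = 9/2
z*((D(-3, -5 - 2) + T(-3)) - 5) = 16037*((-4 + 9/2) - 5) = 16037*(½ - 5) = 16037*(-9/2) = -144333/2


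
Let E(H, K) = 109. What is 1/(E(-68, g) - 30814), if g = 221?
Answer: -1/30705 ≈ -3.2568e-5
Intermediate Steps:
1/(E(-68, g) - 30814) = 1/(109 - 30814) = 1/(-30705) = -1/30705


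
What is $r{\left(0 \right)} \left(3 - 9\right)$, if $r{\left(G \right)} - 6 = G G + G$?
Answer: $-36$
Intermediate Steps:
$r{\left(G \right)} = 6 + G + G^{2}$ ($r{\left(G \right)} = 6 + \left(G G + G\right) = 6 + \left(G^{2} + G\right) = 6 + \left(G + G^{2}\right) = 6 + G + G^{2}$)
$r{\left(0 \right)} \left(3 - 9\right) = \left(6 + 0 + 0^{2}\right) \left(3 - 9\right) = \left(6 + 0 + 0\right) \left(-6\right) = 6 \left(-6\right) = -36$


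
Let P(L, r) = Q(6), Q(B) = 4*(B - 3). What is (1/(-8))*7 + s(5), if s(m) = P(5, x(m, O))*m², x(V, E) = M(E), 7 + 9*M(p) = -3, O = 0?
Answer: 2393/8 ≈ 299.13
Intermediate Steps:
M(p) = -10/9 (M(p) = -7/9 + (⅑)*(-3) = -7/9 - ⅓ = -10/9)
x(V, E) = -10/9
Q(B) = -12 + 4*B (Q(B) = 4*(-3 + B) = -12 + 4*B)
P(L, r) = 12 (P(L, r) = -12 + 4*6 = -12 + 24 = 12)
s(m) = 12*m²
(1/(-8))*7 + s(5) = (1/(-8))*7 + 12*5² = (1*(-⅛))*7 + 12*25 = -⅛*7 + 300 = -7/8 + 300 = 2393/8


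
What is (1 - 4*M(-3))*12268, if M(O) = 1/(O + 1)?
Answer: 36804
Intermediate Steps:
M(O) = 1/(1 + O)
(1 - 4*M(-3))*12268 = (1 - 4/(1 - 3))*12268 = (1 - 4/(-2))*12268 = (1 - 4*(-1/2))*12268 = (1 + 2)*12268 = 3*12268 = 36804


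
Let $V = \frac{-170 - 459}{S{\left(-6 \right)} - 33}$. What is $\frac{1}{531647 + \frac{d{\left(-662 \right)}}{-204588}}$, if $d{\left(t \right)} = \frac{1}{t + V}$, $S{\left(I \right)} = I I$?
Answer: $\frac{178332540}{94809959893381} \approx 1.8809 \cdot 10^{-6}$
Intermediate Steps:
$S{\left(I \right)} = I^{2}$
$V = - \frac{629}{3}$ ($V = \frac{-170 - 459}{\left(-6\right)^{2} - 33} = - \frac{629}{36 - 33} = - \frac{629}{3} \approx -209.67$)
$d{\left(t \right)} = \frac{1}{- \frac{629}{3} + t}$ ($d{\left(t \right)} = \frac{1}{t - \frac{629}{3}} = \frac{1}{- \frac{629}{3} + t}$)
$\frac{1}{531647 + \frac{d{\left(-662 \right)}}{-204588}} = \frac{1}{531647 + \frac{3 \frac{1}{-629 + 3 \left(-662\right)}}{-204588}} = \frac{1}{531647 + \frac{3}{-629 - 1986} \left(- \frac{1}{204588}\right)} = \frac{1}{531647 + \frac{3}{-2615} \left(- \frac{1}{204588}\right)} = \frac{1}{531647 + 3 \left(- \frac{1}{2615}\right) \left(- \frac{1}{204588}\right)} = \frac{1}{531647 - - \frac{1}{178332540}} = \frac{1}{531647 + \frac{1}{178332540}} = \frac{1}{\frac{94809959893381}{178332540}} = \frac{178332540}{94809959893381}$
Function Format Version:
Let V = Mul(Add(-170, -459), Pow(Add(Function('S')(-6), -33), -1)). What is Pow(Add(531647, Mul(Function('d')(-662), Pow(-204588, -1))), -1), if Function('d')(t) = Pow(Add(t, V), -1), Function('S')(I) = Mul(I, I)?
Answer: Rational(178332540, 94809959893381) ≈ 1.8809e-6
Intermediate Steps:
Function('S')(I) = Pow(I, 2)
V = Rational(-629, 3) (V = Mul(Add(-170, -459), Pow(Add(Pow(-6, 2), -33), -1)) = Mul(-629, Pow(Add(36, -33), -1)) = Mul(-629, Pow(3, -1)) = Mul(-629, Rational(1, 3)) = Rational(-629, 3) ≈ -209.67)
Function('d')(t) = Pow(Add(Rational(-629, 3), t), -1) (Function('d')(t) = Pow(Add(t, Rational(-629, 3)), -1) = Pow(Add(Rational(-629, 3), t), -1))
Pow(Add(531647, Mul(Function('d')(-662), Pow(-204588, -1))), -1) = Pow(Add(531647, Mul(Mul(3, Pow(Add(-629, Mul(3, -662)), -1)), Pow(-204588, -1))), -1) = Pow(Add(531647, Mul(Mul(3, Pow(Add(-629, -1986), -1)), Rational(-1, 204588))), -1) = Pow(Add(531647, Mul(Mul(3, Pow(-2615, -1)), Rational(-1, 204588))), -1) = Pow(Add(531647, Mul(Mul(3, Rational(-1, 2615)), Rational(-1, 204588))), -1) = Pow(Add(531647, Mul(Rational(-3, 2615), Rational(-1, 204588))), -1) = Pow(Add(531647, Rational(1, 178332540)), -1) = Pow(Rational(94809959893381, 178332540), -1) = Rational(178332540, 94809959893381)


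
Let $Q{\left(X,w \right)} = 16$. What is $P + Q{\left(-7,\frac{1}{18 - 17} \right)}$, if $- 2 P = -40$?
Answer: $36$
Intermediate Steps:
$P = 20$ ($P = \left(- \frac{1}{2}\right) \left(-40\right) = 20$)
$P + Q{\left(-7,\frac{1}{18 - 17} \right)} = 20 + 16 = 36$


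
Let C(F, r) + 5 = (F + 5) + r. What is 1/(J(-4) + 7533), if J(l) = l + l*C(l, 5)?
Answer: 1/7525 ≈ 0.00013289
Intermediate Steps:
C(F, r) = F + r (C(F, r) = -5 + ((F + 5) + r) = -5 + ((5 + F) + r) = -5 + (5 + F + r) = F + r)
J(l) = l + l*(5 + l) (J(l) = l + l*(l + 5) = l + l*(5 + l))
1/(J(-4) + 7533) = 1/(-4*(6 - 4) + 7533) = 1/(-4*2 + 7533) = 1/(-8 + 7533) = 1/7525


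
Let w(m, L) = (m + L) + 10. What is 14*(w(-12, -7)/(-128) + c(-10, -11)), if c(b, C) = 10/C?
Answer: -8267/704 ≈ -11.743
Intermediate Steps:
w(m, L) = 10 + L + m (w(m, L) = (L + m) + 10 = 10 + L + m)
14*(w(-12, -7)/(-128) + c(-10, -11)) = 14*((10 - 7 - 12)/(-128) + 10/(-11)) = 14*(-9*(-1/128) + 10*(-1/11)) = 14*(9/128 - 10/11) = 14*(-1181/1408) = -8267/704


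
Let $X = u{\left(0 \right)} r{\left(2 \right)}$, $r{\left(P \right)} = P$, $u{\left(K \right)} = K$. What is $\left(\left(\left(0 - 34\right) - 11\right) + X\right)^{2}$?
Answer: $2025$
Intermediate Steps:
$X = 0$ ($X = 0 \cdot 2 = 0$)
$\left(\left(\left(0 - 34\right) - 11\right) + X\right)^{2} = \left(\left(\left(0 - 34\right) - 11\right) + 0\right)^{2} = \left(\left(-34 - 11\right) + 0\right)^{2} = \left(-45 + 0\right)^{2} = \left(-45\right)^{2} = 2025$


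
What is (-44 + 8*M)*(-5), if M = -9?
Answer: 580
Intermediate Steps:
(-44 + 8*M)*(-5) = (-44 + 8*(-9))*(-5) = (-44 - 72)*(-5) = -116*(-5) = 580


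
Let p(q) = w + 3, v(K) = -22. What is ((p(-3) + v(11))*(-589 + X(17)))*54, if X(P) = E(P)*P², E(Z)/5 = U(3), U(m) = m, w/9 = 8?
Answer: 10721052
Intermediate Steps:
w = 72 (w = 9*8 = 72)
E(Z) = 15 (E(Z) = 5*3 = 15)
X(P) = 15*P²
p(q) = 75 (p(q) = 72 + 3 = 75)
((p(-3) + v(11))*(-589 + X(17)))*54 = ((75 - 22)*(-589 + 15*17²))*54 = (53*(-589 + 15*289))*54 = (53*(-589 + 4335))*54 = (53*3746)*54 = 198538*54 = 10721052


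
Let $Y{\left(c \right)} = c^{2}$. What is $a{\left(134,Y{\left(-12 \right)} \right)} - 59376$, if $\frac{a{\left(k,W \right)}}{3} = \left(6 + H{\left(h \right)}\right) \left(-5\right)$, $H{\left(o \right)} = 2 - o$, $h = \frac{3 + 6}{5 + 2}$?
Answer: $- \frac{416337}{7} \approx -59477.0$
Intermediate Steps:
$h = \frac{9}{7} \approx 1.2857$
$a{\left(k,W \right)} = - \frac{705}{7}$ ($a{\left(k,W \right)} = 3 \left(6 + \left(2 - \frac{9}{7}\right)\right) \left(-5\right) = 3 \left(6 + \frac{5}{7}\right) \left(-5\right) = 3 \cdot \frac{47}{7} \left(-5\right) = 3 \left(- \frac{235}{7}\right) = - \frac{705}{7}$)
$a{\left(134,Y{\left(-12 \right)} \right)} - 59376 = - \frac{705}{7} - 59376 = - \frac{416337}{7}$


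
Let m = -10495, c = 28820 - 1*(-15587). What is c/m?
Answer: -44407/10495 ≈ -4.2313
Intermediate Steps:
c = 44407 (c = 28820 + 15587 = 44407)
c/m = 44407/(-10495) = 44407*(-1/10495) = -44407/10495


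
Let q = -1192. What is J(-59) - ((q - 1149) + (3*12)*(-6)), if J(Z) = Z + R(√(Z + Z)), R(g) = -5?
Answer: 2493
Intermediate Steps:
J(Z) = -5 + Z (J(Z) = Z - 5 = -5 + Z)
J(-59) - ((q - 1149) + (3*12)*(-6)) = (-5 - 59) - ((-1192 - 1149) + (3*12)*(-6)) = -64 - (-2341 + 36*(-6)) = -64 - (-2341 - 216) = -64 - 1*(-2557) = -64 + 2557 = 2493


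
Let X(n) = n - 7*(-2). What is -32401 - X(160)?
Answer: -32575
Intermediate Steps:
X(n) = 14 + n (X(n) = n + 14 = 14 + n)
-32401 - X(160) = -32401 - (14 + 160) = -32401 - 1*174 = -32401 - 174 = -32575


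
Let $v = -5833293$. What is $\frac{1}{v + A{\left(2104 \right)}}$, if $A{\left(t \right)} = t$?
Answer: $- \frac{1}{5831189} \approx -1.7149 \cdot 10^{-7}$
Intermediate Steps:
$\frac{1}{v + A{\left(2104 \right)}} = \frac{1}{-5833293 + 2104} = \frac{1}{-5831189} = - \frac{1}{5831189}$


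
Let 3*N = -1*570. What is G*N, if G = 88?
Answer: -16720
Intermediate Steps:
N = -190 (N = (-1*570)/3 = (1/3)*(-570) = -190)
G*N = 88*(-190) = -16720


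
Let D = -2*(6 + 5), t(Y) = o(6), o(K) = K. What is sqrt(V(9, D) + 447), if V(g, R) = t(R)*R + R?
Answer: sqrt(293) ≈ 17.117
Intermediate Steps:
t(Y) = 6
D = -22 (D = -2*11 = -22)
V(g, R) = 7*R (V(g, R) = 6*R + R = 7*R)
sqrt(V(9, D) + 447) = sqrt(7*(-22) + 447) = sqrt(-154 + 447) = sqrt(293)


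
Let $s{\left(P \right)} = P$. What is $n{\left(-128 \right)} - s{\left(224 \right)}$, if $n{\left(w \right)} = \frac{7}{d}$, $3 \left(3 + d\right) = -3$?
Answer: $- \frac{903}{4} \approx -225.75$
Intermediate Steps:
$d = -4$ ($d = -3 + \frac{1}{3} \left(-3\right) = -3 - 1 = -4$)
$n{\left(w \right)} = - \frac{7}{4}$ ($n{\left(w \right)} = \frac{7}{-4} = 7 \left(- \frac{1}{4}\right) = - \frac{7}{4}$)
$n{\left(-128 \right)} - s{\left(224 \right)} = - \frac{7}{4} - 224 = - \frac{903}{4}$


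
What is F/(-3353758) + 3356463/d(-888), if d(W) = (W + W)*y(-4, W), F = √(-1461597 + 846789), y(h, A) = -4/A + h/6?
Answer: 1118821/392 - 3*I*√17078/1676879 ≈ 2854.1 - 0.0002338*I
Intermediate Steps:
y(h, A) = -4/A + h/6 (y(h, A) = -4/A + h*(⅙) = -4/A + h/6)
F = 6*I*√17078 (F = √(-614808) = 6*I*√17078 ≈ 784.1*I)
d(W) = 2*W*(-⅔ - 4/W) (d(W) = (W + W)*(-4/W + (⅙)*(-4)) = (2*W)*(-4/W - ⅔) = (2*W)*(-⅔ - 4/W) = 2*W*(-⅔ - 4/W))
F/(-3353758) + 3356463/d(-888) = (6*I*√17078)/(-3353758) + 3356463/(-8 - 4/3*(-888)) = (6*I*√17078)*(-1/3353758) + 3356463/(-8 + 1184) = -3*I*√17078/1676879 + 3356463/1176 = -3*I*√17078/1676879 + 3356463*(1/1176) = -3*I*√17078/1676879 + 1118821/392 = 1118821/392 - 3*I*√17078/1676879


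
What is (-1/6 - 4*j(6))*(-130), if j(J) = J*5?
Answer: 46865/3 ≈ 15622.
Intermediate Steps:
j(J) = 5*J
(-1/6 - 4*j(6))*(-130) = (-1/6 - 20*6)*(-130) = (-1*⅙ - 4*30)*(-130) = (-⅙ - 120)*(-130) = -721/6*(-130) = 46865/3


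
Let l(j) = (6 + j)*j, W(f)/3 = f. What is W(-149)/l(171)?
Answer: -149/10089 ≈ -0.014769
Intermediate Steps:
W(f) = 3*f
l(j) = j*(6 + j)
W(-149)/l(171) = (3*(-149))/((171*(6 + 171))) = -447/(171*177) = -447/30267 = -447*1/30267 = -149/10089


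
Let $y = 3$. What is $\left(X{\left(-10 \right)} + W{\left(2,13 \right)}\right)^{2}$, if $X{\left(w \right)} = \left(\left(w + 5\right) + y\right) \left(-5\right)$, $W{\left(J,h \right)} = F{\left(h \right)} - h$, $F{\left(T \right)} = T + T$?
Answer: $529$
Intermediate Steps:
$F{\left(T \right)} = 2 T$
$W{\left(J,h \right)} = h$ ($W{\left(J,h \right)} = 2 h - h = h$)
$X{\left(w \right)} = -40 - 5 w$ ($X{\left(w \right)} = \left(\left(w + 5\right) + 3\right) \left(-5\right) = \left(\left(5 + w\right) + 3\right) \left(-5\right) = \left(8 + w\right) \left(-5\right) = -40 - 5 w$)
$\left(X{\left(-10 \right)} + W{\left(2,13 \right)}\right)^{2} = \left(\left(-40 - -50\right) + 13\right)^{2} = \left(\left(-40 + 50\right) + 13\right)^{2} = \left(10 + 13\right)^{2} = 23^{2} = 529$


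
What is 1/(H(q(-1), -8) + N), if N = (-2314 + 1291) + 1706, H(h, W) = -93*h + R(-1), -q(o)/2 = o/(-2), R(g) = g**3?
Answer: 1/775 ≈ 0.0012903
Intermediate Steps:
q(o) = o (q(o) = -2*o/(-2) = -2*o*(-1)/2 = -(-1)*o = o)
H(h, W) = -1 - 93*h (H(h, W) = -93*h + (-1)**3 = -93*h - 1 = -1 - 93*h)
N = 683 (N = -1023 + 1706 = 683)
1/(H(q(-1), -8) + N) = 1/((-1 - 93*(-1)) + 683) = 1/((-1 + 93) + 683) = 1/(92 + 683) = 1/775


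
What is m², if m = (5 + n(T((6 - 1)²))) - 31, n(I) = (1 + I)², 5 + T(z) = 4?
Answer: 676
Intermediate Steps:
T(z) = -1 (T(z) = -5 + 4 = -1)
m = -26 (m = (5 + (1 - 1)²) - 31 = (5 + 0²) - 31 = (5 + 0) - 31 = 5 - 31 = -26)
m² = (-26)² = 676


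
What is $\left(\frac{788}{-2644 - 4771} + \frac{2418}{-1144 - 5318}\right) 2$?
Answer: $- \frac{7673842}{7985955} \approx -0.96092$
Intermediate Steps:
$\left(\frac{788}{-2644 - 4771} + \frac{2418}{-1144 - 5318}\right) 2 = \left(\frac{788}{-7415} + \frac{2418}{-6462}\right) 2 = \left(788 \left(- \frac{1}{7415}\right) + 2418 \left(- \frac{1}{6462}\right)\right) 2 = \left(- \frac{788}{7415} - \frac{403}{1077}\right) 2 = \left(- \frac{3836921}{7985955}\right) 2 = - \frac{7673842}{7985955}$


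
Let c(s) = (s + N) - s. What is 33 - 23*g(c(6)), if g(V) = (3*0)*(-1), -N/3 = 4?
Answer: 33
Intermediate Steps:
N = -12 (N = -3*4 = -12)
c(s) = -12 (c(s) = (s - 12) - s = (-12 + s) - s = -12)
g(V) = 0 (g(V) = 0*(-1) = 0)
33 - 23*g(c(6)) = 33 - 23*0 = 33 + 0 = 33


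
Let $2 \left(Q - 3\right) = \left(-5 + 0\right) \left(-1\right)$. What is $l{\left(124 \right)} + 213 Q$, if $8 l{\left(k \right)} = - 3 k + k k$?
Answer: $3047$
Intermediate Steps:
$l{\left(k \right)} = - \frac{3 k}{8} + \frac{k^{2}}{8}$ ($l{\left(k \right)} = \frac{- 3 k + k k}{8} = \frac{- 3 k + k^{2}}{8} = \frac{k^{2} - 3 k}{8} = - \frac{3 k}{8} + \frac{k^{2}}{8}$)
$Q = \frac{11}{2}$ ($Q = 3 + \frac{\left(-5 + 0\right) \left(-1\right)}{2} = 3 + \frac{\left(-5\right) \left(-1\right)}{2} = 3 + \frac{1}{2} \cdot 5 = 3 + \frac{5}{2} = \frac{11}{2} \approx 5.5$)
$l{\left(124 \right)} + 213 Q = \frac{1}{8} \cdot 124 \left(-3 + 124\right) + 213 \cdot \frac{11}{2} = \frac{1}{8} \cdot 124 \cdot 121 + \frac{2343}{2} = \frac{3751}{2} + \frac{2343}{2} = 3047$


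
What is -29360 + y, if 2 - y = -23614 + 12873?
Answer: -18617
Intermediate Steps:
y = 10743 (y = 2 - (-23614 + 12873) = 2 - 1*(-10741) = 2 + 10741 = 10743)
-29360 + y = -29360 + 10743 = -18617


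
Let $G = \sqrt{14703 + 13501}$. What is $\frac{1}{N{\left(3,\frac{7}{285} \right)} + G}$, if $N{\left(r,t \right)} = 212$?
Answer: $\frac{53}{4185} - \frac{\sqrt{7051}}{8370} \approx 0.002632$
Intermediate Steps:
$G = 2 \sqrt{7051}$ ($G = \sqrt{28204} = 2 \sqrt{7051} \approx 167.94$)
$\frac{1}{N{\left(3,\frac{7}{285} \right)} + G} = \frac{1}{212 + 2 \sqrt{7051}}$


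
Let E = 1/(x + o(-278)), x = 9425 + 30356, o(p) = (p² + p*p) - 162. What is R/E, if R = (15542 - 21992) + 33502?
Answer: 5253146724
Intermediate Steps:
o(p) = -162 + 2*p² (o(p) = (p² + p²) - 162 = 2*p² - 162 = -162 + 2*p²)
x = 39781
R = 27052 (R = -6450 + 33502 = 27052)
E = 1/194187 (E = 1/(39781 + (-162 + 2*(-278)²)) = 1/(39781 + (-162 + 2*77284)) = 1/(39781 + (-162 + 154568)) = 1/(39781 + 154406) = 1/194187 ≈ 5.1497e-6)
R/E = 27052/(1/194187) = 27052*194187 = 5253146724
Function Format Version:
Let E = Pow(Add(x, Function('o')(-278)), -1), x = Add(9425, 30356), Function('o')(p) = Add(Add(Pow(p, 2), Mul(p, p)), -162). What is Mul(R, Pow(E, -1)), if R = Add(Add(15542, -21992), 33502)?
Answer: 5253146724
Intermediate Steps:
Function('o')(p) = Add(-162, Mul(2, Pow(p, 2))) (Function('o')(p) = Add(Add(Pow(p, 2), Pow(p, 2)), -162) = Add(Mul(2, Pow(p, 2)), -162) = Add(-162, Mul(2, Pow(p, 2))))
x = 39781
R = 27052 (R = Add(-6450, 33502) = 27052)
E = Rational(1, 194187) (E = Pow(Add(39781, Add(-162, Mul(2, Pow(-278, 2)))), -1) = Pow(Add(39781, Add(-162, Mul(2, 77284))), -1) = Pow(Add(39781, Add(-162, 154568)), -1) = Pow(Add(39781, 154406), -1) = Pow(194187, -1) = Rational(1, 194187) ≈ 5.1497e-6)
Mul(R, Pow(E, -1)) = Mul(27052, Pow(Rational(1, 194187), -1)) = Mul(27052, 194187) = 5253146724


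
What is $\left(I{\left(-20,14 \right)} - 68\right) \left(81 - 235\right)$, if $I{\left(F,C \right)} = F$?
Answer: $13552$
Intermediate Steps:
$\left(I{\left(-20,14 \right)} - 68\right) \left(81 - 235\right) = \left(-20 - 68\right) \left(81 - 235\right) = - 88 \left(81 - 235\right) = \left(-88\right) \left(-154\right) = 13552$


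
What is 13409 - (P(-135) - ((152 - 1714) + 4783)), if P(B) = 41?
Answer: 16589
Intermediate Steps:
13409 - (P(-135) - ((152 - 1714) + 4783)) = 13409 - (41 - ((152 - 1714) + 4783)) = 13409 - (41 - (-1562 + 4783)) = 13409 - (41 - 1*3221) = 13409 - (41 - 3221) = 13409 - 1*(-3180) = 13409 + 3180 = 16589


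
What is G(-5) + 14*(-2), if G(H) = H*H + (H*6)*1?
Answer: -33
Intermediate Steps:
G(H) = H² + 6*H (G(H) = H² + (6*H)*1 = H² + 6*H)
G(-5) + 14*(-2) = -5*(6 - 5) + 14*(-2) = -5*1 - 28 = -5 - 28 = -33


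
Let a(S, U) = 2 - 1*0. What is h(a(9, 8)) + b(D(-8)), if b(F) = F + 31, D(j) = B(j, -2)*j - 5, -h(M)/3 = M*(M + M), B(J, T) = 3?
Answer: -22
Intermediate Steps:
a(S, U) = 2 (a(S, U) = 2 + 0 = 2)
h(M) = -6*M² (h(M) = -3*M*(M + M) = -3*M*2*M = -6*M²)
D(j) = -5 + 3*j (D(j) = 3*j - 5 = -5 + 3*j)
b(F) = 31 + F
h(a(9, 8)) + b(D(-8)) = -6*2² + (31 + (-5 + 3*(-8))) = -6*4 + (31 + (-5 - 24)) = -24 + (31 - 29) = -24 + 2 = -22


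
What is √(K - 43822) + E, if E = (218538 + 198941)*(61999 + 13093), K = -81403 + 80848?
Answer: 31349333068 + I*√44377 ≈ 3.1349e+10 + 210.66*I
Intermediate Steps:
K = -555
E = 31349333068 (E = 417479*75092 = 31349333068)
√(K - 43822) + E = √(-555 - 43822) + 31349333068 = √(-44377) + 31349333068 = I*√44377 + 31349333068 = 31349333068 + I*√44377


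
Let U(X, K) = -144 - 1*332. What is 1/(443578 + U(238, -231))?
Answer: 1/443102 ≈ 2.2568e-6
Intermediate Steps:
U(X, K) = -476 (U(X, K) = -144 - 332 = -476)
1/(443578 + U(238, -231)) = 1/(443578 - 476) = 1/443102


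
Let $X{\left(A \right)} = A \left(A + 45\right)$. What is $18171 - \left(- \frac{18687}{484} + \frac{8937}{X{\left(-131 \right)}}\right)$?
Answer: $\frac{49644006729}{2726372} \approx 18209.0$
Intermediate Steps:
$X{\left(A \right)} = A \left(45 + A\right)$
$18171 - \left(- \frac{18687}{484} + \frac{8937}{X{\left(-131 \right)}}\right) = 18171 - \left(- \frac{18687}{484} + 8937 \left(- \frac{1}{131 \left(45 - 131\right)}\right)\right) = 18171 - \left(- \frac{18687}{484} + \frac{8937}{11266}\right) = 18171 + \left(\frac{18687}{484} - \frac{8937}{11266}\right) = 18171 + \frac{103101117}{2726372} = \frac{49644006729}{2726372}$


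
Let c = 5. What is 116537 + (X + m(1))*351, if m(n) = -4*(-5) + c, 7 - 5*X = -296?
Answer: 732913/5 ≈ 1.4658e+5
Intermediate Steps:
X = 303/5 (X = 7/5 - 1/5*(-296) = 7/5 + 296/5 = 303/5 ≈ 60.600)
m(n) = 25 (m(n) = -4*(-5) + 5 = 20 + 5 = 25)
116537 + (X + m(1))*351 = 116537 + (303/5 + 25)*351 = 116537 + (428/5)*351 = 116537 + 150228/5 = 732913/5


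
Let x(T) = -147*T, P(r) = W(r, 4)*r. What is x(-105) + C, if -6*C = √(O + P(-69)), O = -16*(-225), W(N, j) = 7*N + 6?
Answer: 15435 - √4057/2 ≈ 15403.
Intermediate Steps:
W(N, j) = 6 + 7*N
P(r) = r*(6 + 7*r) (P(r) = (6 + 7*r)*r = r*(6 + 7*r))
O = 3600
C = -√4057/2 (C = -√(3600 - 69*(6 + 7*(-69)))/6 = -√(3600 - 69*(6 - 483))/6 = -√(3600 - 69*(-477))/6 = -√(3600 + 32913)/6 = -√4057/2 ≈ -31.847)
x(-105) + C = -147*(-105) - √4057/2 = 15435 - √4057/2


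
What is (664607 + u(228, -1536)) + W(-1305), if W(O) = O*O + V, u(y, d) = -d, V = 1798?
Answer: 2370966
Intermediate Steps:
W(O) = 1798 + O² (W(O) = O*O + 1798 = O² + 1798 = 1798 + O²)
(664607 + u(228, -1536)) + W(-1305) = (664607 - 1*(-1536)) + (1798 + (-1305)²) = (664607 + 1536) + (1798 + 1703025) = 666143 + 1704823 = 2370966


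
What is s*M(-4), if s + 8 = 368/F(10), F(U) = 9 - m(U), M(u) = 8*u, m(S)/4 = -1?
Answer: -8448/13 ≈ -649.85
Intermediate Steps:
m(S) = -4 (m(S) = 4*(-1) = -4)
F(U) = 13 (F(U) = 9 - 1*(-4) = 9 + 4 = 13)
s = 264/13 (s = -8 + 368/13 = 264/13 ≈ 20.308)
s*M(-4) = 264*(8*(-4))/13 = (264/13)*(-32) = -8448/13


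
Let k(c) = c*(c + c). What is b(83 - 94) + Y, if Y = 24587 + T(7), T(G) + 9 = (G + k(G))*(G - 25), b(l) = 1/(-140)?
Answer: 3176319/140 ≈ 22688.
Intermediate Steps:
b(l) = -1/140
k(c) = 2*c² (k(c) = c*(2*c) = 2*c²)
T(G) = -9 + (-25 + G)*(G + 2*G²) (T(G) = -9 + (G + 2*G²)*(G - 25) = -9 + (G + 2*G²)*(-25 + G) = -9 + (-25 + G)*(G + 2*G²))
Y = 22688 (Y = 24587 + (-9 - 49*7² - 25*7 + 2*7³) = 24587 + (-9 - 49*49 - 175 + 2*343) = 24587 + (-9 - 2401 - 175 + 686) = 24587 - 1899 = 22688)
b(83 - 94) + Y = -1/140 + 22688 = 3176319/140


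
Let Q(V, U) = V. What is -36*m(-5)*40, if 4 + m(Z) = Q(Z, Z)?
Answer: 12960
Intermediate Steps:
m(Z) = -4 + Z
-36*m(-5)*40 = -36*(-4 - 5)*40 = -36*(-9)*40 = 324*40 = 12960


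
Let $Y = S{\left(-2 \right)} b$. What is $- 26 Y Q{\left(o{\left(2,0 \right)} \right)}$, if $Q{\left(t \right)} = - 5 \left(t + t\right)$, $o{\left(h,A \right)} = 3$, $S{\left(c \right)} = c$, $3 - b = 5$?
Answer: $3120$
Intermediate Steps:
$b = -2$ ($b = 3 - 5 = -2$)
$Q{\left(t \right)} = - 10 t$ ($Q{\left(t \right)} = - 5 \cdot 2 t = - 10 t$)
$Y = 4$ ($Y = \left(-2\right) \left(-2\right) = 4$)
$- 26 Y Q{\left(o{\left(2,0 \right)} \right)} = \left(-26\right) 4 \left(\left(-10\right) 3\right) = \left(-104\right) \left(-30\right) = 3120$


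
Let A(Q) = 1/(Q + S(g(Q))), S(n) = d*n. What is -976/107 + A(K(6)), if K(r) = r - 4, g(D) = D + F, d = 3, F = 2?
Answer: -13557/1498 ≈ -9.0501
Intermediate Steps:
g(D) = 2 + D (g(D) = D + 2 = 2 + D)
S(n) = 3*n
K(r) = -4 + r
A(Q) = 1/(6 + 4*Q) (A(Q) = 1/(Q + 3*(2 + Q)) = 1/(Q + (6 + 3*Q)) = 1/(6 + 4*Q))
-976/107 + A(K(6)) = -976/107 + 1/(2*(3 + 2*(-4 + 6))) = -976/107 + 1/(2*(3 + 2*2)) = -61*16/107 + 1/(2*(3 + 4)) = -976/107 + (1/2)/7 = -976/107 + (1/2)*(1/7) = -976/107 + 1/14 = -13557/1498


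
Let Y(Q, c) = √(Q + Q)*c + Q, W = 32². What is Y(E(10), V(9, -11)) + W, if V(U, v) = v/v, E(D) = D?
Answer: 1034 + 2*√5 ≈ 1038.5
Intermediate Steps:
W = 1024
V(U, v) = 1
Y(Q, c) = Q + c*√2*√Q (Y(Q, c) = √(2*Q)*c + Q = (√2*√Q)*c + Q = c*√2*√Q + Q = Q + c*√2*√Q)
Y(E(10), V(9, -11)) + W = (10 + 1*√2*√10) + 1024 = (10 + 2*√5) + 1024 = 1034 + 2*√5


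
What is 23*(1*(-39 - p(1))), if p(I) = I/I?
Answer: -920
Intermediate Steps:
p(I) = 1
23*(1*(-39 - p(1))) = 23*(1*(-39 - 1*1)) = 23*(1*(-39 - 1)) = 23*(1*(-40)) = 23*(-40) = -920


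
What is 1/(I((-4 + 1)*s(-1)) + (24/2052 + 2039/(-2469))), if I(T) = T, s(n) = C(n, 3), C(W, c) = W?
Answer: 140733/307622 ≈ 0.45749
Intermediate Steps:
s(n) = n
1/(I((-4 + 1)*s(-1)) + (24/2052 + 2039/(-2469))) = 1/((-4 + 1)*(-1) + (24/2052 + 2039/(-2469))) = 1/(-3*(-1) + (24*(1/2052) + 2039*(-1/2469))) = 1/(3 + (2/171 - 2039/2469)) = 1/(3 - 114577/140733) = 1/(307622/140733) = 140733/307622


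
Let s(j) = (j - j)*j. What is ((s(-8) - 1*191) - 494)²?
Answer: 469225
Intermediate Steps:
s(j) = 0 (s(j) = 0*j = 0)
((s(-8) - 1*191) - 494)² = ((0 - 1*191) - 494)² = ((0 - 191) - 494)² = (-191 - 494)² = (-685)² = 469225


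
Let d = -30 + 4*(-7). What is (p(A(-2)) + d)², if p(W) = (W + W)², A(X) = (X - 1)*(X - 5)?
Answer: 2910436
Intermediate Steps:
d = -58 (d = -30 - 28 = -58)
A(X) = (-1 + X)*(-5 + X)
p(W) = 4*W² (p(W) = (2*W)² = 4*W²)
(p(A(-2)) + d)² = (4*(5 + (-2)² - 6*(-2))² - 58)² = (4*(5 + 4 + 12)² - 58)² = (4*21² - 58)² = (4*441 - 58)² = (1764 - 58)² = 1706² = 2910436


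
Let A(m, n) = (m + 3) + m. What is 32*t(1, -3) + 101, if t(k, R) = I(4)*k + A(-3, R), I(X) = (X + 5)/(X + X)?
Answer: 41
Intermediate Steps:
A(m, n) = 3 + 2*m (A(m, n) = (3 + m) + m = 3 + 2*m)
I(X) = (5 + X)/(2*X) (I(X) = (5 + X)/((2*X)) = (5 + X)*(1/(2*X)) = (5 + X)/(2*X))
t(k, R) = -3 + 9*k/8 (t(k, R) = ((½)*(5 + 4)/4)*k + (3 + 2*(-3)) = ((½)*(¼)*9)*k + (3 - 6) = 9*k/8 - 3 = -3 + 9*k/8)
32*t(1, -3) + 101 = 32*(-3 + (9/8)*1) + 101 = 32*(-3 + 9/8) + 101 = 32*(-15/8) + 101 = -60 + 101 = 41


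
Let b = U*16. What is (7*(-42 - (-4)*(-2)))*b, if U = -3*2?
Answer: 33600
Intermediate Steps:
U = -6
b = -96 (b = -6*16 = -96)
(7*(-42 - (-4)*(-2)))*b = (7*(-42 - (-4)*(-2)))*(-96) = (7*(-42 - 1*8))*(-96) = (7*(-42 - 8))*(-96) = (7*(-50))*(-96) = -350*(-96) = 33600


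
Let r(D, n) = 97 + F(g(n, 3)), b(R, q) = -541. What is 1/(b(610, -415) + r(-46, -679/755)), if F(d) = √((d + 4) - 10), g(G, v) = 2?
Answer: -111/49285 - I/98570 ≈ -0.0022522 - 1.0145e-5*I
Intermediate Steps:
F(d) = √(-6 + d) (F(d) = √((4 + d) - 10) = √(-6 + d))
r(D, n) = 97 + 2*I (r(D, n) = 97 + √(-6 + 2) = 97 + √(-4) = 97 + 2*I)
1/(b(610, -415) + r(-46, -679/755)) = 1/(-541 + (97 + 2*I)) = 1/(-444 + 2*I) = (-444 - 2*I)/197140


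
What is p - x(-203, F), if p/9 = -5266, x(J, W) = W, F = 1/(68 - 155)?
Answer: -4123277/87 ≈ -47394.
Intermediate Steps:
F = -1/87 (F = 1/(-87) = -1/87 ≈ -0.011494)
p = -47394 (p = 9*(-5266) = -47394)
p - x(-203, F) = -47394 - 1*(-1/87) = -47394 + 1/87 = -4123277/87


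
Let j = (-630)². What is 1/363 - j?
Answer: -144074699/363 ≈ -3.9690e+5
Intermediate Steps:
j = 396900
1/363 - j = 1/363 - 1*396900 = 1/363 - 396900 = -144074699/363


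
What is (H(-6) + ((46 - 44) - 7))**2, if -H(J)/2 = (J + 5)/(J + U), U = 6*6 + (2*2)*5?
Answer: 15376/625 ≈ 24.602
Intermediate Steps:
U = 56 (U = 36 + 4*5 = 36 + 20 = 56)
H(J) = -2*(5 + J)/(56 + J) (H(J) = -2*(J + 5)/(J + 56) = -2*(5 + J)/(56 + J))
(H(-6) + ((46 - 44) - 7))**2 = (2*(-5 - 1*(-6))/(56 - 6) + ((46 - 44) - 7))**2 = (2*(-5 + 6)/50 + (2 - 7))**2 = (2*(1/50)*1 - 5)**2 = (1/25 - 5)**2 = (-124/25)**2 = 15376/625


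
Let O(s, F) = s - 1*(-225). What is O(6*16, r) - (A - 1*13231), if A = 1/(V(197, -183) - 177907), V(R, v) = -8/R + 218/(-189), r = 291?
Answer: 89769204089761/6624055789 ≈ 13552.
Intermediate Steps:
O(s, F) = 225 + s (O(s, F) = s + 225 = 225 + s)
V(R, v) = -218/189 - 8/R (V(R, v) = -8/R + 218*(-1/189) = -8/R - 218/189 = -218/189 - 8/R)
A = -37233/6624055789 (A = 1/((-218/189 - 8/197) - 177907) = 1/(-44458/37233 - 177907) = 1/(-6624055789/37233) = -37233/6624055789 ≈ -5.6209e-6)
O(6*16, r) - (A - 1*13231) = (225 + 6*16) - (-37233/6624055789 - 1*13231) = (225 + 96) - (-37233/6624055789 - 13231) = 321 - 1*(-87642882181492/6624055789) = 321 + 87642882181492/6624055789 = 89769204089761/6624055789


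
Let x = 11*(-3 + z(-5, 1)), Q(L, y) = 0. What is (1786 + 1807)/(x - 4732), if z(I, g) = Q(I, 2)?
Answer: -3593/4765 ≈ -0.75404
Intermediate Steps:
z(I, g) = 0
x = -33 (x = 11*(-3 + 0) = 11*(-3) = -33)
(1786 + 1807)/(x - 4732) = (1786 + 1807)/(-33 - 4732) = 3593/(-4765) = 3593*(-1/4765) = -3593/4765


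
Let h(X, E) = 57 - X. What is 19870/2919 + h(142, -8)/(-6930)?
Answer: 1313783/192654 ≈ 6.8194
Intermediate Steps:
19870/2919 + h(142, -8)/(-6930) = 19870/2919 + (57 - 1*142)/(-6930) = 19870*(1/2919) + (57 - 142)*(-1/6930) = 19870/2919 - 85*(-1/6930) = 19870/2919 + 17/1386 = 1313783/192654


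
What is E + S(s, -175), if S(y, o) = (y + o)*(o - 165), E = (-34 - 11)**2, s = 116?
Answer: 22085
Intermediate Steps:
E = 2025 (E = (-45)**2 = 2025)
S(y, o) = (-165 + o)*(o + y) (S(y, o) = (o + y)*(-165 + o) = (-165 + o)*(o + y))
E + S(s, -175) = 2025 + ((-175)**2 - 165*(-175) - 165*116 - 175*116) = 2025 + (30625 + 28875 - 19140 - 20300) = 2025 + 20060 = 22085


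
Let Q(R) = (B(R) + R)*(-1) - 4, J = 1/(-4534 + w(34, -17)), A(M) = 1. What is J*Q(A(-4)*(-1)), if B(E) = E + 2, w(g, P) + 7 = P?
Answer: 2/2279 ≈ 0.00087758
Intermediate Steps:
w(g, P) = -7 + P
B(E) = 2 + E
J = -1/4558 (J = 1/(-4534 + (-7 - 17)) = 1/(-4534 - 24) = 1/(-4558) = -1/4558 ≈ -0.00021939)
Q(R) = -6 - 2*R (Q(R) = ((2 + R) + R)*(-1) - 4 = (2 + 2*R)*(-1) - 4 = (-2 - 2*R) - 4 = -6 - 2*R)
J*Q(A(-4)*(-1)) = -(-6 - 2*(-1))/4558 = -(-6 + 2)/4558 = -1/4558*(-4) = 2/2279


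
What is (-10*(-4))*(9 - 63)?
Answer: -2160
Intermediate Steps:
(-10*(-4))*(9 - 63) = 40*(-54) = -2160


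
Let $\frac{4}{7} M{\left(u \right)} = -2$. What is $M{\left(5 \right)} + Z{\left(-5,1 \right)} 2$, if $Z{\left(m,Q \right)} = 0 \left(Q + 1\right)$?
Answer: $- \frac{7}{2} \approx -3.5$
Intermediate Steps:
$Z{\left(m,Q \right)} = 0$ ($Z{\left(m,Q \right)} = 0 \left(1 + Q\right) = 0$)
$M{\left(u \right)} = - \frac{7}{2}$ ($M{\left(u \right)} = \frac{7}{4} \left(-2\right) = - \frac{7}{2}$)
$M{\left(5 \right)} + Z{\left(-5,1 \right)} 2 = - \frac{7}{2} + 0 \cdot 2 = - \frac{7}{2} + 0 = - \frac{7}{2}$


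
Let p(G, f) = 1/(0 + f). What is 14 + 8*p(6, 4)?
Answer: 16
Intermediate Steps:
p(G, f) = 1/f
14 + 8*p(6, 4) = 14 + 8/4 = 14 + 8*(¼) = 14 + 2 = 16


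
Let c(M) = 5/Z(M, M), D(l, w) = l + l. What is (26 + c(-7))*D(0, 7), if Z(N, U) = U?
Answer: 0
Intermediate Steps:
D(l, w) = 2*l
c(M) = 5/M
(26 + c(-7))*D(0, 7) = (26 + 5/(-7))*(2*0) = (26 + 5*(-⅐))*0 = (26 - 5/7)*0 = (177/7)*0 = 0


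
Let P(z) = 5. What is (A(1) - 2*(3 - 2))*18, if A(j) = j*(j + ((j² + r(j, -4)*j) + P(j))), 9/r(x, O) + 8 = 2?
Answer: 63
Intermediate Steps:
r(x, O) = -3/2 (r(x, O) = 9/(-8 + 2) = 9/(-6) = 9*(-⅙) = -3/2)
A(j) = j*(5 + j² - j/2) (A(j) = j*(j + ((j² - 3*j/2) + 5)) = j*(j + (5 + j² - 3*j/2)) = j*(5 + j² - j/2))
(A(1) - 2*(3 - 2))*18 = ((½)*1*(10 - 1*1 + 2*1²) - 2*(3 - 2))*18 = ((½)*1*(10 - 1 + 2*1) - 2*1)*18 = ((½)*1*(10 - 1 + 2) - 2)*18 = ((½)*1*11 - 2)*18 = (11/2 - 2)*18 = (7/2)*18 = 63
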